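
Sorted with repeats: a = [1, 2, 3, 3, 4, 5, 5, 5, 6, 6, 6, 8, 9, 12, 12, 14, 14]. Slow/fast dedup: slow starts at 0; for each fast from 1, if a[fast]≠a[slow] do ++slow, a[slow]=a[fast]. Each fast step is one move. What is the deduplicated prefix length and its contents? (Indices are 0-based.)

slow=0 fast=1: a[fast]=2≠a[slow]=1 write a[1]=2, slow++,fast++
slow=1 fast=2: a[fast]=3≠a[slow]=2 write a[2]=3, slow++,fast++
slow=2 fast=3: a[fast]=3=a[slow] dup, fast++
slow=2 fast=4: a[fast]=4≠a[slow]=3 write a[3]=4, slow++,fast++
slow=3 fast=5: a[fast]=5≠a[slow]=4 write a[4]=5, slow++,fast++
slow=4 fast=6: a[fast]=5=a[slow] dup, fast++
slow=4 fast=7: a[fast]=5=a[slow] dup, fast++
slow=4 fast=8: a[fast]=6≠a[slow]=5 write a[5]=6, slow++,fast++
slow=5 fast=9: a[fast]=6=a[slow] dup, fast++
slow=5 fast=10: a[fast]=6=a[slow] dup, fast++
slow=5 fast=11: a[fast]=8≠a[slow]=6 write a[6]=8, slow++,fast++
slow=6 fast=12: a[fast]=9≠a[slow]=8 write a[7]=9, slow++,fast++
slow=7 fast=13: a[fast]=12≠a[slow]=9 write a[8]=12, slow++,fast++
slow=8 fast=14: a[fast]=12=a[slow] dup, fast++
slow=8 fast=15: a[fast]=14≠a[slow]=12 write a[9]=14, slow++,fast++
slow=9 fast=16: a[fast]=14=a[slow] dup, fast++

length 10; prefix = [1, 2, 3, 4, 5, 6, 8, 9, 12, 14]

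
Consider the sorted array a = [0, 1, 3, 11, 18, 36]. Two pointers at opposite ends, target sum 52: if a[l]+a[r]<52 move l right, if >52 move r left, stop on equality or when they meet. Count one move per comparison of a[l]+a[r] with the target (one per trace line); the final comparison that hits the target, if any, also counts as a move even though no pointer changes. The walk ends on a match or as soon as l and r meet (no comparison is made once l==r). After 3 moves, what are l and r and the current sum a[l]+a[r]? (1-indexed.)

l=4, r=6, sum=47

[1,6] 0+36=36 <52 → l++
[2,6] 1+36=37 <52 → l++
[3,6] 3+36=39 <52 → l++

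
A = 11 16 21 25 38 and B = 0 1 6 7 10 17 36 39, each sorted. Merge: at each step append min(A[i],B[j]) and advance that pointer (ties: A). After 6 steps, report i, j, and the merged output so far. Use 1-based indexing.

i=2, j=6, merged so far=[0, 1, 6, 7, 10, 11]

[i=1,j=1] A[i]=11>B[j]=0 take 0 → j++
[i=1,j=2] A[i]=11>B[j]=1 take 1 → j++
[i=1,j=3] A[i]=11>B[j]=6 take 6 → j++
[i=1,j=4] A[i]=11>B[j]=7 take 7 → j++
[i=1,j=5] A[i]=11>B[j]=10 take 10 → j++
[i=1,j=6] A[i]=11<=B[j]=17 take 11 → i++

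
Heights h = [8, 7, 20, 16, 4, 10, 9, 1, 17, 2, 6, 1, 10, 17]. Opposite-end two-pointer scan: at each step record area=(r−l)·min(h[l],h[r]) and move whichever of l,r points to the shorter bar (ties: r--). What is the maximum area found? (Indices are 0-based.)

[0,13] min(8,17)*13=104 best=104 * → l++
[1,13] min(7,17)*12=84 best=104 → l++
[2,13] min(20,17)*11=187 best=187 * → r--
[2,12] min(20,10)*10=100 best=187 → r--
[2,11] min(20,1)*9=9 best=187 → r--
[2,10] min(20,6)*8=48 best=187 → r--
[2,9] min(20,2)*7=14 best=187 → r--
[2,8] min(20,17)*6=102 best=187 → r--
[2,7] min(20,1)*5=5 best=187 → r--
[2,6] min(20,9)*4=36 best=187 → r--
[2,5] min(20,10)*3=30 best=187 → r--
[2,4] min(20,4)*2=8 best=187 → r--
[2,3] min(20,16)*1=16 best=187 → r--

max area = 187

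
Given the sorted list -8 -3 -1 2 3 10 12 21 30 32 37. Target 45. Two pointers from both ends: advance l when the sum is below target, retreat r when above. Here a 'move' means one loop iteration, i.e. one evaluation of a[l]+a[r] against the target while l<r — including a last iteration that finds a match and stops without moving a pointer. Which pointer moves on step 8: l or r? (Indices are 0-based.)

l

l=0 r=10: -8+37=29 <45, l++
l=1 r=10: -3+37=34 <45, l++
l=2 r=10: -1+37=36 <45, l++
l=3 r=10: 2+37=39 <45, l++
l=4 r=10: 3+37=40 <45, l++
l=5 r=10: 10+37=47 >45, r--
l=5 r=9: 10+32=42 <45, l++
l=6 r=9: 12+32=44 <45, l++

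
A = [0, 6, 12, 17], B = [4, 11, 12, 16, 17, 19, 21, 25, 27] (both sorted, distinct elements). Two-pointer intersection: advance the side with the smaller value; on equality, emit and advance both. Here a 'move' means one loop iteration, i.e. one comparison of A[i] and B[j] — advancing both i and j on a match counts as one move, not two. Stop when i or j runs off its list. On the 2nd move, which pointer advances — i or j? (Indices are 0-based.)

j

[i=0,j=0] 0<4 → i++
[i=1,j=0] 6>4 → j++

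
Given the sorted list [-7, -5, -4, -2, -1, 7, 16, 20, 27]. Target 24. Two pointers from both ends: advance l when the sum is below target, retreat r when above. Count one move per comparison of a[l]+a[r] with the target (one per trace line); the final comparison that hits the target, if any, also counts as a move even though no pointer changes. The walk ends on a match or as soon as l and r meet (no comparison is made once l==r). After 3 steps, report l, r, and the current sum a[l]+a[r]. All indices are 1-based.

[1,9] -7+27=20 <24 → l++
[2,9] -5+27=22 <24 → l++
[3,9] -4+27=23 <24 → l++

l=4, r=9, sum=25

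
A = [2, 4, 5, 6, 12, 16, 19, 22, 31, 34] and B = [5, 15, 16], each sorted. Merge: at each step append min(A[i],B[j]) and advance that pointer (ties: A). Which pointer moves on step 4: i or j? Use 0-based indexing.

[i=0,j=0] A[i]=2<=B[j]=5 take 2 → i++
[i=1,j=0] A[i]=4<=B[j]=5 take 4 → i++
[i=2,j=0] A[i]=5<=B[j]=5 take 5 → i++
[i=3,j=0] A[i]=6>B[j]=5 take 5 → j++

j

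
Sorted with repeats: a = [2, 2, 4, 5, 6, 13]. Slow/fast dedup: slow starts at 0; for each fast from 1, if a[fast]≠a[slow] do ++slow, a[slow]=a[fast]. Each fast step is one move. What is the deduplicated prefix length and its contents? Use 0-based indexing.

(s=0,f=1) a[fast]=2=a[slow] dup → fast++
(s=0,f=2) a[fast]=4≠a[slow]=2 write a[1]=4 → slow++,fast++
(s=1,f=3) a[fast]=5≠a[slow]=4 write a[2]=5 → slow++,fast++
(s=2,f=4) a[fast]=6≠a[slow]=5 write a[3]=6 → slow++,fast++
(s=3,f=5) a[fast]=13≠a[slow]=6 write a[4]=13 → slow++,fast++

length 5; prefix = [2, 4, 5, 6, 13]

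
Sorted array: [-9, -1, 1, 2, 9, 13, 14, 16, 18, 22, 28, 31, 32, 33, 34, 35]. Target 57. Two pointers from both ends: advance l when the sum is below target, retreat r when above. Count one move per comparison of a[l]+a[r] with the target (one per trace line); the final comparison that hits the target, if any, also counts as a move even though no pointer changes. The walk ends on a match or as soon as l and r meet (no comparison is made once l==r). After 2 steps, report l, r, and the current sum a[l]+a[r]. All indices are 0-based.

[0,15] -9+35=26 <57 → l++
[1,15] -1+35=34 <57 → l++

l=2, r=15, sum=36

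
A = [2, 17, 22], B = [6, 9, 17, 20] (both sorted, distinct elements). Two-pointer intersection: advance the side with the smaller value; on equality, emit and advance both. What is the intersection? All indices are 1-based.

[i=1,j=1] 2<6 → i++
[i=2,j=1] 17>6 → j++
[i=2,j=2] 17>9 → j++
[i=2,j=3] 17==17 emit → i++,j++
[i=3,j=4] 22>20 → j++

intersection = [17]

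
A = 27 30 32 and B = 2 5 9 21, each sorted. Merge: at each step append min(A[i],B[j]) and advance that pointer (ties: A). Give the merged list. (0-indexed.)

[i=0,j=0] A[i]=27>B[j]=2 take 2 → j++
[i=0,j=1] A[i]=27>B[j]=5 take 5 → j++
[i=0,j=2] A[i]=27>B[j]=9 take 9 → j++
[i=0,j=3] A[i]=27>B[j]=21 take 21 → j++
[i=0,j=4] B done, take A[i]=27 → i++
[i=1,j=4] B done, take A[i]=30 → i++
[i=2,j=4] B done, take A[i]=32 → i++

[2, 5, 9, 21, 27, 30, 32]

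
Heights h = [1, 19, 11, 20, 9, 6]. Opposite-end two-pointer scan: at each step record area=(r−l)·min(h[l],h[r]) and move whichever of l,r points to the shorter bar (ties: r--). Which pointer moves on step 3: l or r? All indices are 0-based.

[0,5] min(1,6)*5=5 best=5 * → l++
[1,5] min(19,6)*4=24 best=24 * → r--
[1,4] min(19,9)*3=27 best=27 * → r--

r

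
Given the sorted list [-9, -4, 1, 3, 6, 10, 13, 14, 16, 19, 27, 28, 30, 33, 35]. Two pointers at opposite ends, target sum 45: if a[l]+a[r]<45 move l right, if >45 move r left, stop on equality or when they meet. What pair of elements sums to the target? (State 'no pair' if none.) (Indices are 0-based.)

[0,14] -9+35=26 <45 → l++
[1,14] -4+35=31 <45 → l++
[2,14] 1+35=36 <45 → l++
[3,14] 3+35=38 <45 → l++
[4,14] 6+35=41 <45 → l++
[5,14] 10+35=45 → found

(10, 35)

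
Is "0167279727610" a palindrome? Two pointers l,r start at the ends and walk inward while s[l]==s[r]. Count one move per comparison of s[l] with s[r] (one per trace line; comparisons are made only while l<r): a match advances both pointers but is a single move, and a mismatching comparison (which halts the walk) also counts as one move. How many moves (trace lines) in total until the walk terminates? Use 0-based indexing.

6 moves

l=0 r=12: '0'=='0', l++,r--
l=1 r=11: '1'=='1', l++,r--
l=2 r=10: '6'=='6', l++,r--
l=3 r=9: '7'=='7', l++,r--
l=4 r=8: '2'=='2', l++,r--
l=5 r=7: '7'=='7', l++,r--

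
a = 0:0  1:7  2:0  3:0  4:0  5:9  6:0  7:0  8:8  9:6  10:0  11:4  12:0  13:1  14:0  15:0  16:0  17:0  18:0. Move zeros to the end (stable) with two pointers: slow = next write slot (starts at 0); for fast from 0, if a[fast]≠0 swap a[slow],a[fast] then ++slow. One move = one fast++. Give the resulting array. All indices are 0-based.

slow=0 fast=0: a[fast]=0, fast++
slow=0 fast=1: a[fast]=7≠0 swap→a[0]=7, slow++,fast++
slow=1 fast=2: a[fast]=0, fast++
slow=1 fast=3: a[fast]=0, fast++
slow=1 fast=4: a[fast]=0, fast++
slow=1 fast=5: a[fast]=9≠0 swap→a[1]=9, slow++,fast++
slow=2 fast=6: a[fast]=0, fast++
slow=2 fast=7: a[fast]=0, fast++
slow=2 fast=8: a[fast]=8≠0 swap→a[2]=8, slow++,fast++
slow=3 fast=9: a[fast]=6≠0 swap→a[3]=6, slow++,fast++
slow=4 fast=10: a[fast]=0, fast++
slow=4 fast=11: a[fast]=4≠0 swap→a[4]=4, slow++,fast++
slow=5 fast=12: a[fast]=0, fast++
slow=5 fast=13: a[fast]=1≠0 swap→a[5]=1, slow++,fast++
slow=6 fast=14: a[fast]=0, fast++
slow=6 fast=15: a[fast]=0, fast++
slow=6 fast=16: a[fast]=0, fast++
slow=6 fast=17: a[fast]=0, fast++
slow=6 fast=18: a[fast]=0, fast++

[7, 9, 8, 6, 4, 1, 0, 0, 0, 0, 0, 0, 0, 0, 0, 0, 0, 0, 0]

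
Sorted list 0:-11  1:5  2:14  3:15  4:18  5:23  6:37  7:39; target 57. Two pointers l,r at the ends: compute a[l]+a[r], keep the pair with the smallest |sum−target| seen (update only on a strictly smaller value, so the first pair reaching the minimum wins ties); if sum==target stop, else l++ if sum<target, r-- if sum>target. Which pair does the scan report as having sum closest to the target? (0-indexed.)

pair (18, 39) with sum 57 (|Δ|=0)

[0,7] -11+39=28 d=29 * → l++
[1,7] 5+39=44 d=13 * → l++
[2,7] 14+39=53 d=4 * → l++
[3,7] 15+39=54 d=3 * → l++
[4,7] 18+39=57 d=0 * → stop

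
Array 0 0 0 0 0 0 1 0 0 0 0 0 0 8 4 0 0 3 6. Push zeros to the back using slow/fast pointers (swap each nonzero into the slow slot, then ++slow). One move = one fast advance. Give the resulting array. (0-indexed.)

[1, 8, 4, 3, 6, 0, 0, 0, 0, 0, 0, 0, 0, 0, 0, 0, 0, 0, 0]

(s=0,f=0) a[fast]=0 → fast++
(s=0,f=1) a[fast]=0 → fast++
(s=0,f=2) a[fast]=0 → fast++
(s=0,f=3) a[fast]=0 → fast++
(s=0,f=4) a[fast]=0 → fast++
(s=0,f=5) a[fast]=0 → fast++
(s=0,f=6) a[fast]=1≠0 swap→a[0]=1 → slow++,fast++
(s=1,f=7) a[fast]=0 → fast++
(s=1,f=8) a[fast]=0 → fast++
(s=1,f=9) a[fast]=0 → fast++
(s=1,f=10) a[fast]=0 → fast++
(s=1,f=11) a[fast]=0 → fast++
(s=1,f=12) a[fast]=0 → fast++
(s=1,f=13) a[fast]=8≠0 swap→a[1]=8 → slow++,fast++
(s=2,f=14) a[fast]=4≠0 swap→a[2]=4 → slow++,fast++
(s=3,f=15) a[fast]=0 → fast++
(s=3,f=16) a[fast]=0 → fast++
(s=3,f=17) a[fast]=3≠0 swap→a[3]=3 → slow++,fast++
(s=4,f=18) a[fast]=6≠0 swap→a[4]=6 → slow++,fast++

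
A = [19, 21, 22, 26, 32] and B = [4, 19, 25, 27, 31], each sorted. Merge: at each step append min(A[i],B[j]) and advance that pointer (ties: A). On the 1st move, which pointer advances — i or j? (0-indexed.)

j

[i=0,j=0] A[i]=19>B[j]=4 take 4 → j++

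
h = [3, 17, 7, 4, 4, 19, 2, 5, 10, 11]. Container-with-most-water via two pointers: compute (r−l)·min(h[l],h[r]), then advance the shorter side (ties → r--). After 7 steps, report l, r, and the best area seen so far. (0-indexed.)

l=3, r=5, best area=88

[0,9] min(3,11)*9=27 best=27 * → l++
[1,9] min(17,11)*8=88 best=88 * → r--
[1,8] min(17,10)*7=70 best=88 → r--
[1,7] min(17,5)*6=30 best=88 → r--
[1,6] min(17,2)*5=10 best=88 → r--
[1,5] min(17,19)*4=68 best=88 → l++
[2,5] min(7,19)*3=21 best=88 → l++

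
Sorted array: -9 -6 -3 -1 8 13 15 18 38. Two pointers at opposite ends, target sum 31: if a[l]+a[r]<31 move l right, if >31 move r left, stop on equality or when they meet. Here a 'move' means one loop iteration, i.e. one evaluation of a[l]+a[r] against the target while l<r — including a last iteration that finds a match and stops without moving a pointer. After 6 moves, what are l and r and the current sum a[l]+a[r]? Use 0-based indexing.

[0,8] -9+38=29 <31 → l++
[1,8] -6+38=32 >31 → r--
[1,7] -6+18=12 <31 → l++
[2,7] -3+18=15 <31 → l++
[3,7] -1+18=17 <31 → l++
[4,7] 8+18=26 <31 → l++

l=5, r=7, sum=31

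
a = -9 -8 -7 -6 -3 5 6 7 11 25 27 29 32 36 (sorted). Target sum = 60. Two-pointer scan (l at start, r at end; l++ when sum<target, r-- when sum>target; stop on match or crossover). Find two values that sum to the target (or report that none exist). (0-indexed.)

l=0 r=13: -9+36=27 <60, l++
l=1 r=13: -8+36=28 <60, l++
l=2 r=13: -7+36=29 <60, l++
l=3 r=13: -6+36=30 <60, l++
l=4 r=13: -3+36=33 <60, l++
l=5 r=13: 5+36=41 <60, l++
l=6 r=13: 6+36=42 <60, l++
l=7 r=13: 7+36=43 <60, l++
l=8 r=13: 11+36=47 <60, l++
l=9 r=13: 25+36=61 >60, r--
l=9 r=12: 25+32=57 <60, l++
l=10 r=12: 27+32=59 <60, l++
l=11 r=12: 29+32=61 >60, r--

no pair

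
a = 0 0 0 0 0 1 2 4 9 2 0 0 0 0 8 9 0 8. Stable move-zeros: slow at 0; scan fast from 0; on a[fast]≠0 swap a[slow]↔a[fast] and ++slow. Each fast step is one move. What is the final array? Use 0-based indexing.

[1, 2, 4, 9, 2, 8, 9, 8, 0, 0, 0, 0, 0, 0, 0, 0, 0, 0]

(s=0,f=0) a[fast]=0 → fast++
(s=0,f=1) a[fast]=0 → fast++
(s=0,f=2) a[fast]=0 → fast++
(s=0,f=3) a[fast]=0 → fast++
(s=0,f=4) a[fast]=0 → fast++
(s=0,f=5) a[fast]=1≠0 swap→a[0]=1 → slow++,fast++
(s=1,f=6) a[fast]=2≠0 swap→a[1]=2 → slow++,fast++
(s=2,f=7) a[fast]=4≠0 swap→a[2]=4 → slow++,fast++
(s=3,f=8) a[fast]=9≠0 swap→a[3]=9 → slow++,fast++
(s=4,f=9) a[fast]=2≠0 swap→a[4]=2 → slow++,fast++
(s=5,f=10) a[fast]=0 → fast++
(s=5,f=11) a[fast]=0 → fast++
(s=5,f=12) a[fast]=0 → fast++
(s=5,f=13) a[fast]=0 → fast++
(s=5,f=14) a[fast]=8≠0 swap→a[5]=8 → slow++,fast++
(s=6,f=15) a[fast]=9≠0 swap→a[6]=9 → slow++,fast++
(s=7,f=16) a[fast]=0 → fast++
(s=7,f=17) a[fast]=8≠0 swap→a[7]=8 → slow++,fast++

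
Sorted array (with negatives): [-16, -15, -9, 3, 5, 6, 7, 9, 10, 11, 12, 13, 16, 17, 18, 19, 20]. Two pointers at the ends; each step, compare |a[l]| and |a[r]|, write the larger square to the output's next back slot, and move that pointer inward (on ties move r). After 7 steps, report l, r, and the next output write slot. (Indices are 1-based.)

l=3, r=12, next write slot=10

[1,17] |-16|<=|20| out[17]=400 → r--
[1,16] |-16|<=|19| out[16]=361 → r--
[1,15] |-16|<=|18| out[15]=324 → r--
[1,14] |-16|<=|17| out[14]=289 → r--
[1,13] |-16|<=|16| out[13]=256 → r--
[1,12] |-16|>|13| out[12]=256 → l++
[2,12] |-15|>|13| out[11]=225 → l++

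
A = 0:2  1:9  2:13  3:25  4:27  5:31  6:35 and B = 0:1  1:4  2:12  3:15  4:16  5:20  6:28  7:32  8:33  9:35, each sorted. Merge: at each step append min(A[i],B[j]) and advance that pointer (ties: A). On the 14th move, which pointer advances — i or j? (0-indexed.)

j

i=0 j=0: A[i]=2>B[j]=1 take 1, j++
i=0 j=1: A[i]=2<=B[j]=4 take 2, i++
i=1 j=1: A[i]=9>B[j]=4 take 4, j++
i=1 j=2: A[i]=9<=B[j]=12 take 9, i++
i=2 j=2: A[i]=13>B[j]=12 take 12, j++
i=2 j=3: A[i]=13<=B[j]=15 take 13, i++
i=3 j=3: A[i]=25>B[j]=15 take 15, j++
i=3 j=4: A[i]=25>B[j]=16 take 16, j++
i=3 j=5: A[i]=25>B[j]=20 take 20, j++
i=3 j=6: A[i]=25<=B[j]=28 take 25, i++
i=4 j=6: A[i]=27<=B[j]=28 take 27, i++
i=5 j=6: A[i]=31>B[j]=28 take 28, j++
i=5 j=7: A[i]=31<=B[j]=32 take 31, i++
i=6 j=7: A[i]=35>B[j]=32 take 32, j++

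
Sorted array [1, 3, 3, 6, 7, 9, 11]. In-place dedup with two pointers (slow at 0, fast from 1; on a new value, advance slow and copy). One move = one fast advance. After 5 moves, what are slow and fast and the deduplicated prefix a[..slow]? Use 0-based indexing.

(s=0,f=1) a[fast]=3≠a[slow]=1 write a[1]=3 → slow++,fast++
(s=1,f=2) a[fast]=3=a[slow] dup → fast++
(s=1,f=3) a[fast]=6≠a[slow]=3 write a[2]=6 → slow++,fast++
(s=2,f=4) a[fast]=7≠a[slow]=6 write a[3]=7 → slow++,fast++
(s=3,f=5) a[fast]=9≠a[slow]=7 write a[4]=9 → slow++,fast++

slow=4, fast=6, prefix=[1, 3, 6, 7, 9]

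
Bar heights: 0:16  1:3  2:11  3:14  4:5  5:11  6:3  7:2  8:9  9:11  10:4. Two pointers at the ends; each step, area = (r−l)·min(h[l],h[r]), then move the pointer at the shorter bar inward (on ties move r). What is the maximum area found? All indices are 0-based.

l=0 r=10: min(16,4)*10=40 best=40 *, r--
l=0 r=9: min(16,11)*9=99 best=99 *, r--
l=0 r=8: min(16,9)*8=72 best=99, r--
l=0 r=7: min(16,2)*7=14 best=99, r--
l=0 r=6: min(16,3)*6=18 best=99, r--
l=0 r=5: min(16,11)*5=55 best=99, r--
l=0 r=4: min(16,5)*4=20 best=99, r--
l=0 r=3: min(16,14)*3=42 best=99, r--
l=0 r=2: min(16,11)*2=22 best=99, r--
l=0 r=1: min(16,3)*1=3 best=99, r--

max area = 99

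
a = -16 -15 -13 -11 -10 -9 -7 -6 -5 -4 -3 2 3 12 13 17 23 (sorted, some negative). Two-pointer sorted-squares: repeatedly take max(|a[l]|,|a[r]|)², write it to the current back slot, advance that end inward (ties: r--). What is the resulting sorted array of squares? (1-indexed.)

[1,17] |-16|<=|23| out[17]=529 → r--
[1,16] |-16|<=|17| out[16]=289 → r--
[1,15] |-16|>|13| out[15]=256 → l++
[2,15] |-15|>|13| out[14]=225 → l++
[3,15] |-13|<=|13| out[13]=169 → r--
[3,14] |-13|>|12| out[12]=169 → l++
[4,14] |-11|<=|12| out[11]=144 → r--
[4,13] |-11|>|3| out[10]=121 → l++
[5,13] |-10|>|3| out[9]=100 → l++
[6,13] |-9|>|3| out[8]=81 → l++
[7,13] |-7|>|3| out[7]=49 → l++
[8,13] |-6|>|3| out[6]=36 → l++
[9,13] |-5|>|3| out[5]=25 → l++
[10,13] |-4|>|3| out[4]=16 → l++
[11,13] |-3|<=|3| out[3]=9 → r--
[11,12] |-3|>|2| out[2]=9 → l++
[12,12] |2|<=|2| out[1]=4 → r--

[4, 9, 9, 16, 25, 36, 49, 81, 100, 121, 144, 169, 169, 225, 256, 289, 529]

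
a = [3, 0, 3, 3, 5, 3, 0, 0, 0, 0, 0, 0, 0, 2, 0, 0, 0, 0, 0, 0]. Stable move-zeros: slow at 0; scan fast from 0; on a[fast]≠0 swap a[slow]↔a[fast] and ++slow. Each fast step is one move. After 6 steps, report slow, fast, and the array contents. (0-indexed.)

slow=5, fast=6, a=[3, 3, 3, 5, 3, 0, 0, 0, 0, 0, 0, 0, 0, 2, 0, 0, 0, 0, 0, 0]

slow=0 fast=0: a[fast]=3≠0 swap→a[0]=3, slow++,fast++
slow=1 fast=1: a[fast]=0, fast++
slow=1 fast=2: a[fast]=3≠0 swap→a[1]=3, slow++,fast++
slow=2 fast=3: a[fast]=3≠0 swap→a[2]=3, slow++,fast++
slow=3 fast=4: a[fast]=5≠0 swap→a[3]=5, slow++,fast++
slow=4 fast=5: a[fast]=3≠0 swap→a[4]=3, slow++,fast++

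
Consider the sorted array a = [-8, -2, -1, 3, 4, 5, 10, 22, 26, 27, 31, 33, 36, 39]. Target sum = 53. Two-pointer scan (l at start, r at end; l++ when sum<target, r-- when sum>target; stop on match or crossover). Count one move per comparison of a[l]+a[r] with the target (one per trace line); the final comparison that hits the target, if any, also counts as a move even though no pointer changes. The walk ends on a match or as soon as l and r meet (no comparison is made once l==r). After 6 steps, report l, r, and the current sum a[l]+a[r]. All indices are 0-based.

[0,13] -8+39=31 <53 → l++
[1,13] -2+39=37 <53 → l++
[2,13] -1+39=38 <53 → l++
[3,13] 3+39=42 <53 → l++
[4,13] 4+39=43 <53 → l++
[5,13] 5+39=44 <53 → l++

l=6, r=13, sum=49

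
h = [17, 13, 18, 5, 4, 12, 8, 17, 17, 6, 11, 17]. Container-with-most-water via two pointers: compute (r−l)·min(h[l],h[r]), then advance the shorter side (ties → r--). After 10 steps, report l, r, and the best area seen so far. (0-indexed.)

[0,11] min(17,17)*11=187 best=187 * → r--
[0,10] min(17,11)*10=110 best=187 → r--
[0,9] min(17,6)*9=54 best=187 → r--
[0,8] min(17,17)*8=136 best=187 → r--
[0,7] min(17,17)*7=119 best=187 → r--
[0,6] min(17,8)*6=48 best=187 → r--
[0,5] min(17,12)*5=60 best=187 → r--
[0,4] min(17,4)*4=16 best=187 → r--
[0,3] min(17,5)*3=15 best=187 → r--
[0,2] min(17,18)*2=34 best=187 → l++

l=1, r=2, best area=187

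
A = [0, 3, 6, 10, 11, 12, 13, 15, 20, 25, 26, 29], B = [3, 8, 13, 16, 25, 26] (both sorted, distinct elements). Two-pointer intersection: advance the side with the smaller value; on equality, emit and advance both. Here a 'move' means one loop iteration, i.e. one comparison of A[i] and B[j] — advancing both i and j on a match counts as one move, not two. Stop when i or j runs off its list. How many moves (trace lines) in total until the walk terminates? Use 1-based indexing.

[i=1,j=1] 0<3 → i++
[i=2,j=1] 3==3 emit → i++,j++
[i=3,j=2] 6<8 → i++
[i=4,j=2] 10>8 → j++
[i=4,j=3] 10<13 → i++
[i=5,j=3] 11<13 → i++
[i=6,j=3] 12<13 → i++
[i=7,j=3] 13==13 emit → i++,j++
[i=8,j=4] 15<16 → i++
[i=9,j=4] 20>16 → j++
[i=9,j=5] 20<25 → i++
[i=10,j=5] 25==25 emit → i++,j++
[i=11,j=6] 26==26 emit → i++,j++

13 moves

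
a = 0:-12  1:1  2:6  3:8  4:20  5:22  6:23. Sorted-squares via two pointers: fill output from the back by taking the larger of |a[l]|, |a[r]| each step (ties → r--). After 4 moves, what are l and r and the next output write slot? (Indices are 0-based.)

l=1, r=3, next write slot=2

[0,6] |-12|<=|23| out[6]=529 → r--
[0,5] |-12|<=|22| out[5]=484 → r--
[0,4] |-12|<=|20| out[4]=400 → r--
[0,3] |-12|>|8| out[3]=144 → l++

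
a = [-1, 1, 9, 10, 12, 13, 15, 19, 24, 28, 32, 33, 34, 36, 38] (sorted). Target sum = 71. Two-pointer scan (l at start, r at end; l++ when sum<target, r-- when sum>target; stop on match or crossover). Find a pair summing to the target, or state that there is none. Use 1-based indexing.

[1,15] -1+38=37 <71 → l++
[2,15] 1+38=39 <71 → l++
[3,15] 9+38=47 <71 → l++
[4,15] 10+38=48 <71 → l++
[5,15] 12+38=50 <71 → l++
[6,15] 13+38=51 <71 → l++
[7,15] 15+38=53 <71 → l++
[8,15] 19+38=57 <71 → l++
[9,15] 24+38=62 <71 → l++
[10,15] 28+38=66 <71 → l++
[11,15] 32+38=70 <71 → l++
[12,15] 33+38=71 → found

(33, 38)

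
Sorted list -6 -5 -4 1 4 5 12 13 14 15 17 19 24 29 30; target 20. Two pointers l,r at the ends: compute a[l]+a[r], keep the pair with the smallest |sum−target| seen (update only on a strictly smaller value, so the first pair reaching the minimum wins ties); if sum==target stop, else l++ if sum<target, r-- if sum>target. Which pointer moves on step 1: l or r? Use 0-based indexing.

r

l=0 r=14: -6+30=24 d=4 *, r--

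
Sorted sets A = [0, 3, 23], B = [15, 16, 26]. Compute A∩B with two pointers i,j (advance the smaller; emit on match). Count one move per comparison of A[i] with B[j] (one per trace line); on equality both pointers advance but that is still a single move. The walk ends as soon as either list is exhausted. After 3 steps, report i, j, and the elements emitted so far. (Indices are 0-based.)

[i=0,j=0] 0<15 → i++
[i=1,j=0] 3<15 → i++
[i=2,j=0] 23>15 → j++

i=2, j=1, emitted=[]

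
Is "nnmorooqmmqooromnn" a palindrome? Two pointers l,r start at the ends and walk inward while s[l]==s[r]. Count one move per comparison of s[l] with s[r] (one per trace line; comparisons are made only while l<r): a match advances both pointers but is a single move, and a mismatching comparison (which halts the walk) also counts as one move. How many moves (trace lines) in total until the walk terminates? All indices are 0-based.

9 moves

l=0 r=17: 'n'=='n', l++,r--
l=1 r=16: 'n'=='n', l++,r--
l=2 r=15: 'm'=='m', l++,r--
l=3 r=14: 'o'=='o', l++,r--
l=4 r=13: 'r'=='r', l++,r--
l=5 r=12: 'o'=='o', l++,r--
l=6 r=11: 'o'=='o', l++,r--
l=7 r=10: 'q'=='q', l++,r--
l=8 r=9: 'm'=='m', l++,r--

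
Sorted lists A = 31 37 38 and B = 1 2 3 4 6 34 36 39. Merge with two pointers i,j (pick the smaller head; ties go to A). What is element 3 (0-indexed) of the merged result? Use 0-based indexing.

merged[3] = 4

[i=0,j=0] A[i]=31>B[j]=1 take 1 → j++
[i=0,j=1] A[i]=31>B[j]=2 take 2 → j++
[i=0,j=2] A[i]=31>B[j]=3 take 3 → j++
[i=0,j=3] A[i]=31>B[j]=4 take 4 → j++
[i=0,j=4] A[i]=31>B[j]=6 take 6 → j++
[i=0,j=5] A[i]=31<=B[j]=34 take 31 → i++
[i=1,j=5] A[i]=37>B[j]=34 take 34 → j++
[i=1,j=6] A[i]=37>B[j]=36 take 36 → j++
[i=1,j=7] A[i]=37<=B[j]=39 take 37 → i++
[i=2,j=7] A[i]=38<=B[j]=39 take 38 → i++
[i=3,j=7] A done, take B[j]=39 → j++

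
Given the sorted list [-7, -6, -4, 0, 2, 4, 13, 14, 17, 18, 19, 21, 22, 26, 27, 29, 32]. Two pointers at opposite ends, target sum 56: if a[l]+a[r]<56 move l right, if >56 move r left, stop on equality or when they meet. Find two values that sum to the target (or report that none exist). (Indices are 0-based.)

[0,16] -7+32=25 <56 → l++
[1,16] -6+32=26 <56 → l++
[2,16] -4+32=28 <56 → l++
[3,16] 0+32=32 <56 → l++
[4,16] 2+32=34 <56 → l++
[5,16] 4+32=36 <56 → l++
[6,16] 13+32=45 <56 → l++
[7,16] 14+32=46 <56 → l++
[8,16] 17+32=49 <56 → l++
[9,16] 18+32=50 <56 → l++
[10,16] 19+32=51 <56 → l++
[11,16] 21+32=53 <56 → l++
[12,16] 22+32=54 <56 → l++
[13,16] 26+32=58 >56 → r--
[13,15] 26+29=55 <56 → l++
[14,15] 27+29=56 → found

(27, 29)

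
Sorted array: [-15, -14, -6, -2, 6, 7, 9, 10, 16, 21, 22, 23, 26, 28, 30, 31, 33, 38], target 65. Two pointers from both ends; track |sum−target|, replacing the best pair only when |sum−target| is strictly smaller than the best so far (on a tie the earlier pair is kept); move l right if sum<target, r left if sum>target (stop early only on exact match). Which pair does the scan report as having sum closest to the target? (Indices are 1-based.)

pair (26, 38) with sum 64 (|Δ|=1)

[1,18] -15+38=23 d=42 * → l++
[2,18] -14+38=24 d=41 * → l++
[3,18] -6+38=32 d=33 * → l++
[4,18] -2+38=36 d=29 * → l++
[5,18] 6+38=44 d=21 * → l++
[6,18] 7+38=45 d=20 * → l++
[7,18] 9+38=47 d=18 * → l++
[8,18] 10+38=48 d=17 * → l++
[9,18] 16+38=54 d=11 * → l++
[10,18] 21+38=59 d=6 * → l++
[11,18] 22+38=60 d=5 * → l++
[12,18] 23+38=61 d=4 * → l++
[13,18] 26+38=64 d=1 * → l++
[14,18] 28+38=66 d=1 → r--
[14,17] 28+33=61 d=4 → l++
[15,17] 30+33=63 d=2 → l++
[16,17] 31+33=64 d=1 → l++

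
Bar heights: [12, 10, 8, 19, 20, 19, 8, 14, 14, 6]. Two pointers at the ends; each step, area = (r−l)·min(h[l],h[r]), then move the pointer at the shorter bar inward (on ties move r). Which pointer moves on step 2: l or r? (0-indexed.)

[0,9] min(12,6)*9=54 best=54 * → r--
[0,8] min(12,14)*8=96 best=96 * → l++

l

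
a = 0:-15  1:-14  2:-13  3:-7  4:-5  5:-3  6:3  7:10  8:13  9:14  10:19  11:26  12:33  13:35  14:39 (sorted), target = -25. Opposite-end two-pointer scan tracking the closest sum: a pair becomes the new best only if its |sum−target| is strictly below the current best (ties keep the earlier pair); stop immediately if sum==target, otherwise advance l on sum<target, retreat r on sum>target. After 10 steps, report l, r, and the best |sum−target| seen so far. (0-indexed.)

l=0, r=4, best |Δ|=7

l=0 r=14: -15+39=24 d=49 *, r--
l=0 r=13: -15+35=20 d=45 *, r--
l=0 r=12: -15+33=18 d=43 *, r--
l=0 r=11: -15+26=11 d=36 *, r--
l=0 r=10: -15+19=4 d=29 *, r--
l=0 r=9: -15+14=-1 d=24 *, r--
l=0 r=8: -15+13=-2 d=23 *, r--
l=0 r=7: -15+10=-5 d=20 *, r--
l=0 r=6: -15+3=-12 d=13 *, r--
l=0 r=5: -15+-3=-18 d=7 *, r--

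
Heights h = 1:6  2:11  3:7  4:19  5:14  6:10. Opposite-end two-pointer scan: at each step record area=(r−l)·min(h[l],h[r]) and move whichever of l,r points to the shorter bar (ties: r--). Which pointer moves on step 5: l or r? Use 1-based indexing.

[1,6] min(6,10)*5=30 best=30 * → l++
[2,6] min(11,10)*4=40 best=40 * → r--
[2,5] min(11,14)*3=33 best=40 → l++
[3,5] min(7,14)*2=14 best=40 → l++
[4,5] min(19,14)*1=14 best=40 → r--

r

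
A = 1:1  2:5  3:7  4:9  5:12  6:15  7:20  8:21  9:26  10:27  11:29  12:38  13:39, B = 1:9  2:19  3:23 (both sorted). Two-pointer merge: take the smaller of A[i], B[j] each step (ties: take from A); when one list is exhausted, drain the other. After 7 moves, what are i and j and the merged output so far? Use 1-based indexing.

[i=1,j=1] A[i]=1<=B[j]=9 take 1 → i++
[i=2,j=1] A[i]=5<=B[j]=9 take 5 → i++
[i=3,j=1] A[i]=7<=B[j]=9 take 7 → i++
[i=4,j=1] A[i]=9<=B[j]=9 take 9 → i++
[i=5,j=1] A[i]=12>B[j]=9 take 9 → j++
[i=5,j=2] A[i]=12<=B[j]=19 take 12 → i++
[i=6,j=2] A[i]=15<=B[j]=19 take 15 → i++

i=7, j=2, merged so far=[1, 5, 7, 9, 9, 12, 15]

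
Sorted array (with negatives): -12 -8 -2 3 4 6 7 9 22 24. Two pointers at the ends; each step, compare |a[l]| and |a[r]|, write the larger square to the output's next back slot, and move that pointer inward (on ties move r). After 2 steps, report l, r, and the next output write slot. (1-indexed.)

[1,10] |-12|<=|24| out[10]=576 → r--
[1,9] |-12|<=|22| out[9]=484 → r--

l=1, r=8, next write slot=8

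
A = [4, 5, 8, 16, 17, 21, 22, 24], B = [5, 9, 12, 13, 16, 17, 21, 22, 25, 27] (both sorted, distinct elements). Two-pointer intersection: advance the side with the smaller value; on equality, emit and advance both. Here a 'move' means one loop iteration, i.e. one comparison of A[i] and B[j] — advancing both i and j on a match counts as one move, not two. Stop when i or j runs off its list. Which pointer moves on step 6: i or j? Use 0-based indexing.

[i=0,j=0] 4<5 → i++
[i=1,j=0] 5==5 emit → i++,j++
[i=2,j=1] 8<9 → i++
[i=3,j=1] 16>9 → j++
[i=3,j=2] 16>12 → j++
[i=3,j=3] 16>13 → j++

j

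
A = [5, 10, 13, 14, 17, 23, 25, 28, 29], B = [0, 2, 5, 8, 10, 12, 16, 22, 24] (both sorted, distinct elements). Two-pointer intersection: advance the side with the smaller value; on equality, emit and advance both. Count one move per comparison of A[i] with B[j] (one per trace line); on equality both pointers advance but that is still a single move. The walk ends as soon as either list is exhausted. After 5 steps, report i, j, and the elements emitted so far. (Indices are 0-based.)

[i=0,j=0] 5>0 → j++
[i=0,j=1] 5>2 → j++
[i=0,j=2] 5==5 emit → i++,j++
[i=1,j=3] 10>8 → j++
[i=1,j=4] 10==10 emit → i++,j++

i=2, j=5, emitted=[5, 10]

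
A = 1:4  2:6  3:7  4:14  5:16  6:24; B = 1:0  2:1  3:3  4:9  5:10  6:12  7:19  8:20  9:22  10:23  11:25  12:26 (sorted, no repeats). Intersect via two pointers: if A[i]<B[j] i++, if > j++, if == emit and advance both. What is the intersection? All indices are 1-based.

[i=1,j=1] 4>0 → j++
[i=1,j=2] 4>1 → j++
[i=1,j=3] 4>3 → j++
[i=1,j=4] 4<9 → i++
[i=2,j=4] 6<9 → i++
[i=3,j=4] 7<9 → i++
[i=4,j=4] 14>9 → j++
[i=4,j=5] 14>10 → j++
[i=4,j=6] 14>12 → j++
[i=4,j=7] 14<19 → i++
[i=5,j=7] 16<19 → i++
[i=6,j=7] 24>19 → j++
[i=6,j=8] 24>20 → j++
[i=6,j=9] 24>22 → j++
[i=6,j=10] 24>23 → j++
[i=6,j=11] 24<25 → i++

intersection = []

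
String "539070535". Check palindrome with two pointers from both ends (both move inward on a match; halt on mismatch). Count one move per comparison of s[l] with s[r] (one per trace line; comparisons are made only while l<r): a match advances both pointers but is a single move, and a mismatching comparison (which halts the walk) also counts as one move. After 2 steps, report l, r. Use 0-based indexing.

l=0 r=8: '5'=='5', l++,r--
l=1 r=7: '3'=='3', l++,r--

l=2, r=6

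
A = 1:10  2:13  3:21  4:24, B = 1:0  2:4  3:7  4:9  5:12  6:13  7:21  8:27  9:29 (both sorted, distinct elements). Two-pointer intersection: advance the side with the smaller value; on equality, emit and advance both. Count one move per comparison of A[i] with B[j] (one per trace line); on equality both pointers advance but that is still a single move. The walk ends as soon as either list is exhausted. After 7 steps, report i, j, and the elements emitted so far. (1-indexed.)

[i=1,j=1] 10>0 → j++
[i=1,j=2] 10>4 → j++
[i=1,j=3] 10>7 → j++
[i=1,j=4] 10>9 → j++
[i=1,j=5] 10<12 → i++
[i=2,j=5] 13>12 → j++
[i=2,j=6] 13==13 emit → i++,j++

i=3, j=7, emitted=[13]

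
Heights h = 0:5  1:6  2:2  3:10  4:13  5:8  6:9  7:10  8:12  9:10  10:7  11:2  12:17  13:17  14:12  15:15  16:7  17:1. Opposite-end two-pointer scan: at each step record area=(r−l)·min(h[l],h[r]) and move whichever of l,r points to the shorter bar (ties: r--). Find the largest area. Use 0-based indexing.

max area = 143

[0,17] min(5,1)*17=17 best=17 * → r--
[0,16] min(5,7)*16=80 best=80 * → l++
[1,16] min(6,7)*15=90 best=90 * → l++
[2,16] min(2,7)*14=28 best=90 → l++
[3,16] min(10,7)*13=91 best=91 * → r--
[3,15] min(10,15)*12=120 best=120 * → l++
[4,15] min(13,15)*11=143 best=143 * → l++
[5,15] min(8,15)*10=80 best=143 → l++
[6,15] min(9,15)*9=81 best=143 → l++
[7,15] min(10,15)*8=80 best=143 → l++
[8,15] min(12,15)*7=84 best=143 → l++
[9,15] min(10,15)*6=60 best=143 → l++
[10,15] min(7,15)*5=35 best=143 → l++
[11,15] min(2,15)*4=8 best=143 → l++
[12,15] min(17,15)*3=45 best=143 → r--
[12,14] min(17,12)*2=24 best=143 → r--
[12,13] min(17,17)*1=17 best=143 → r--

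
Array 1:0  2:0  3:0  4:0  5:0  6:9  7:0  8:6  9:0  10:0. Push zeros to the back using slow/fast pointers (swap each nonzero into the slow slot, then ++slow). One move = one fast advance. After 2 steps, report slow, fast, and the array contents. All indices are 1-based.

(s=1,f=1) a[fast]=0 → fast++
(s=1,f=2) a[fast]=0 → fast++

slow=1, fast=3, a=[0, 0, 0, 0, 0, 9, 0, 6, 0, 0]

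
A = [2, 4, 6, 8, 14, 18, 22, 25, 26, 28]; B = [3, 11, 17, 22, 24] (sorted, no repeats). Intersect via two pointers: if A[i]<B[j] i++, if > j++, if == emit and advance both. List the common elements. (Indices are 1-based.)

intersection = [22]

[i=1,j=1] 2<3 → i++
[i=2,j=1] 4>3 → j++
[i=2,j=2] 4<11 → i++
[i=3,j=2] 6<11 → i++
[i=4,j=2] 8<11 → i++
[i=5,j=2] 14>11 → j++
[i=5,j=3] 14<17 → i++
[i=6,j=3] 18>17 → j++
[i=6,j=4] 18<22 → i++
[i=7,j=4] 22==22 emit → i++,j++
[i=8,j=5] 25>24 → j++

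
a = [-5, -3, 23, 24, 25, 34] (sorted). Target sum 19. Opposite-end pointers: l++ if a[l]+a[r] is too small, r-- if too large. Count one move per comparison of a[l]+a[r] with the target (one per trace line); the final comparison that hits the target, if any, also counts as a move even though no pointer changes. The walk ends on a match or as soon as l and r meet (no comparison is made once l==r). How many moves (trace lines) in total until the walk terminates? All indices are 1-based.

[1,6] -5+34=29 >19 → r--
[1,5] -5+25=20 >19 → r--
[1,4] -5+24=19 → found

3 moves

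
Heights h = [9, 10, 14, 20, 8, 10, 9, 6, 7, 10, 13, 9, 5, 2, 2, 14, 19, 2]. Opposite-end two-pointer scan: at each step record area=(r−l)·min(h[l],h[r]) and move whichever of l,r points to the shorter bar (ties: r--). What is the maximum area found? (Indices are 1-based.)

l=1 r=18: min(9,2)*17=34 best=34 *, r--
l=1 r=17: min(9,19)*16=144 best=144 *, l++
l=2 r=17: min(10,19)*15=150 best=150 *, l++
l=3 r=17: min(14,19)*14=196 best=196 *, l++
l=4 r=17: min(20,19)*13=247 best=247 *, r--
l=4 r=16: min(20,14)*12=168 best=247, r--
l=4 r=15: min(20,2)*11=22 best=247, r--
l=4 r=14: min(20,2)*10=20 best=247, r--
l=4 r=13: min(20,5)*9=45 best=247, r--
l=4 r=12: min(20,9)*8=72 best=247, r--
l=4 r=11: min(20,13)*7=91 best=247, r--
l=4 r=10: min(20,10)*6=60 best=247, r--
l=4 r=9: min(20,7)*5=35 best=247, r--
l=4 r=8: min(20,6)*4=24 best=247, r--
l=4 r=7: min(20,9)*3=27 best=247, r--
l=4 r=6: min(20,10)*2=20 best=247, r--
l=4 r=5: min(20,8)*1=8 best=247, r--

max area = 247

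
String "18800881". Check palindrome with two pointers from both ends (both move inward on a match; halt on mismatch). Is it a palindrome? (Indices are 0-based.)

palindrome

l=0 r=7: '1'=='1', l++,r--
l=1 r=6: '8'=='8', l++,r--
l=2 r=5: '8'=='8', l++,r--
l=3 r=4: '0'=='0', l++,r--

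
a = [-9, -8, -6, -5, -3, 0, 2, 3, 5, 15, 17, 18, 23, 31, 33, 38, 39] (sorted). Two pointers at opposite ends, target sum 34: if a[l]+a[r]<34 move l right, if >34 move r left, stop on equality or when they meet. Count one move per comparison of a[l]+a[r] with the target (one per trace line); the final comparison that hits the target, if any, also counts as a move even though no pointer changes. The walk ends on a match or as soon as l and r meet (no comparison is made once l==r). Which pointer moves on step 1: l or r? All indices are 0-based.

l

[0,16] -9+39=30 <34 → l++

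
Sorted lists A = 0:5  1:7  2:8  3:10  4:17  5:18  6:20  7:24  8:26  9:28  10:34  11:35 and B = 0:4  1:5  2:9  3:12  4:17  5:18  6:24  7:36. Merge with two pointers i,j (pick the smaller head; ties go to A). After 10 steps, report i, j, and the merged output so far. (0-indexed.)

[i=0,j=0] A[i]=5>B[j]=4 take 4 → j++
[i=0,j=1] A[i]=5<=B[j]=5 take 5 → i++
[i=1,j=1] A[i]=7>B[j]=5 take 5 → j++
[i=1,j=2] A[i]=7<=B[j]=9 take 7 → i++
[i=2,j=2] A[i]=8<=B[j]=9 take 8 → i++
[i=3,j=2] A[i]=10>B[j]=9 take 9 → j++
[i=3,j=3] A[i]=10<=B[j]=12 take 10 → i++
[i=4,j=3] A[i]=17>B[j]=12 take 12 → j++
[i=4,j=4] A[i]=17<=B[j]=17 take 17 → i++
[i=5,j=4] A[i]=18>B[j]=17 take 17 → j++

i=5, j=5, merged so far=[4, 5, 5, 7, 8, 9, 10, 12, 17, 17]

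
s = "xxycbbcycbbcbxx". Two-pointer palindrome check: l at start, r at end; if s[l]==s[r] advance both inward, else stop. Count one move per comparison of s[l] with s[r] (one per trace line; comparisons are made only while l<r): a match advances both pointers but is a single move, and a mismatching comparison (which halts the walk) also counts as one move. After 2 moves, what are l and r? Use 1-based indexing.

l=3, r=13

[1,15] 'x'=='x' → l++,r--
[2,14] 'x'=='x' → l++,r--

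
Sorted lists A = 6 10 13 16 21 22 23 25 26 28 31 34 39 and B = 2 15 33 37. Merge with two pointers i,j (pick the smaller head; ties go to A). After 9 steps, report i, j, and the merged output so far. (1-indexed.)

i=8, j=3, merged so far=[2, 6, 10, 13, 15, 16, 21, 22, 23]

i=1 j=1: A[i]=6>B[j]=2 take 2, j++
i=1 j=2: A[i]=6<=B[j]=15 take 6, i++
i=2 j=2: A[i]=10<=B[j]=15 take 10, i++
i=3 j=2: A[i]=13<=B[j]=15 take 13, i++
i=4 j=2: A[i]=16>B[j]=15 take 15, j++
i=4 j=3: A[i]=16<=B[j]=33 take 16, i++
i=5 j=3: A[i]=21<=B[j]=33 take 21, i++
i=6 j=3: A[i]=22<=B[j]=33 take 22, i++
i=7 j=3: A[i]=23<=B[j]=33 take 23, i++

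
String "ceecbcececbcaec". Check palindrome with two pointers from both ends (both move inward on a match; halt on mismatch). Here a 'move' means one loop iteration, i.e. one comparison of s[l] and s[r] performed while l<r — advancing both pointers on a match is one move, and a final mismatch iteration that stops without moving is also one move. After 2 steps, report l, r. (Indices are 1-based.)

l=1 r=15: 'c'=='c', l++,r--
l=2 r=14: 'e'=='e', l++,r--

l=3, r=13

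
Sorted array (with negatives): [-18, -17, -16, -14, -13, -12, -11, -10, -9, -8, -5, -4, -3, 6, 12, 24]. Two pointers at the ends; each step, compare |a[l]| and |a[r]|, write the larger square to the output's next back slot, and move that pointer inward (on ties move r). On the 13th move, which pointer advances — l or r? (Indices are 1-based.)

l=1 r=16: |-18|<=|24| out[16]=576, r--
l=1 r=15: |-18|>|12| out[15]=324, l++
l=2 r=15: |-17|>|12| out[14]=289, l++
l=3 r=15: |-16|>|12| out[13]=256, l++
l=4 r=15: |-14|>|12| out[12]=196, l++
l=5 r=15: |-13|>|12| out[11]=169, l++
l=6 r=15: |-12|<=|12| out[10]=144, r--
l=6 r=14: |-12|>|6| out[9]=144, l++
l=7 r=14: |-11|>|6| out[8]=121, l++
l=8 r=14: |-10|>|6| out[7]=100, l++
l=9 r=14: |-9|>|6| out[6]=81, l++
l=10 r=14: |-8|>|6| out[5]=64, l++
l=11 r=14: |-5|<=|6| out[4]=36, r--

r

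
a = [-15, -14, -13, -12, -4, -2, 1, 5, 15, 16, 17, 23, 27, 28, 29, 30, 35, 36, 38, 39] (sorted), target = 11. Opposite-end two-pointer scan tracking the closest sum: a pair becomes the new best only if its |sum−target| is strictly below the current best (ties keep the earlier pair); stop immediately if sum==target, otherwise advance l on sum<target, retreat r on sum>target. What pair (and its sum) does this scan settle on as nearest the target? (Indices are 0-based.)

pair (-12, 23) with sum 11 (|Δ|=0)

l=0 r=19: -15+39=24 d=13 *, r--
l=0 r=18: -15+38=23 d=12 *, r--
l=0 r=17: -15+36=21 d=10 *, r--
l=0 r=16: -15+35=20 d=9 *, r--
l=0 r=15: -15+30=15 d=4 *, r--
l=0 r=14: -15+29=14 d=3 *, r--
l=0 r=13: -15+28=13 d=2 *, r--
l=0 r=12: -15+27=12 d=1 *, r--
l=0 r=11: -15+23=8 d=3, l++
l=1 r=11: -14+23=9 d=2, l++
l=2 r=11: -13+23=10 d=1, l++
l=3 r=11: -12+23=11 d=0 *, stop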